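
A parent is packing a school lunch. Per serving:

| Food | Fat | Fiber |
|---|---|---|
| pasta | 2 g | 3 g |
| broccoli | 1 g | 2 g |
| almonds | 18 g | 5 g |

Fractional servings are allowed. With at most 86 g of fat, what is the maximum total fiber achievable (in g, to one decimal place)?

172.0 g

Fiber per g fat: broccoli 2, pasta 1.5, almonds 0.2778.
With no serving limits, spend the whole fat allowance on broccoli: 86 g / 1 g × 2 g = 172.0 g.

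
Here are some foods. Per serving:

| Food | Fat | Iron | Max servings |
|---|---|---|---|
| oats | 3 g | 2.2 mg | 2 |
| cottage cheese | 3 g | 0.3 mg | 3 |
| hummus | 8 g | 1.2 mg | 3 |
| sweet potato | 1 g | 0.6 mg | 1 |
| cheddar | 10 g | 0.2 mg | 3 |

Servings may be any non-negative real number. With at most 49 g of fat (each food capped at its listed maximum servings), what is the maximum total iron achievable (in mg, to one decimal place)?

9.7 mg

Iron per g fat: oats 0.7333, sweet potato 0.6, hummus 0.15, cottage cheese 0.1, cheddar 0.02.
Take 2 servings of oats: uses 6 g fat, +4.4 mg iron (running total 4.4 mg).
Take 1 serving of sweet potato: uses 1 g fat, +0.6 mg iron (running total 5.0 mg).
Take 3 servings of hummus: uses 24 g fat, +3.6 mg iron (running total 8.6 mg).
Take 3 servings of cottage cheese: uses 9 g fat, +0.9 mg iron (running total 9.5 mg).
Take 0.9 servings of cheddar: uses 9 g fat, +0.2 mg iron (running total 9.7 mg).
Filling greedily by iron-per-g fat is optimal for one linear limit, giving 9.7 mg.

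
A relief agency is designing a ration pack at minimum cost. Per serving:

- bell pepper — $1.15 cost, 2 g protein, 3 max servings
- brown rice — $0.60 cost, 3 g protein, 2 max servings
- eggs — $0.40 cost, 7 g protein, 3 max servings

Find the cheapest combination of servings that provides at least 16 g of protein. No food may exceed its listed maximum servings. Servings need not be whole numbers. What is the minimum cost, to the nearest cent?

$0.91

Cost per g of protein: eggs $0.0571, brown rice $0.2000, bell pepper $0.5750.
Take 2.286 servings of eggs: +16.0 g protein for $0.91 (total $0.91, still need 0.0 g).
Greedy by cheapest-per-g is optimal for a single linear constraint, so the minimum cost is $0.91.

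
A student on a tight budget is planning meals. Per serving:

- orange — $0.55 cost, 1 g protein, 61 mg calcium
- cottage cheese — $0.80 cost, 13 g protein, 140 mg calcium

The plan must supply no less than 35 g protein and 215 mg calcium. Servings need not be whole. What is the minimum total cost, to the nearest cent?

$2.15

An LP optimum is at a vertex; with two nutrient constraints at most two foods are used. Check each candidate.
orange only: max(35/1, 215/61) = 35 servings → $19.25.
cottage cheese only: max(35/13, 215/140) = 2.692 servings → $2.15.
orange + cottage cheese: the both-tight solution has a negative serving — not a feasible corner.
So the least-cost plan costs $2.15.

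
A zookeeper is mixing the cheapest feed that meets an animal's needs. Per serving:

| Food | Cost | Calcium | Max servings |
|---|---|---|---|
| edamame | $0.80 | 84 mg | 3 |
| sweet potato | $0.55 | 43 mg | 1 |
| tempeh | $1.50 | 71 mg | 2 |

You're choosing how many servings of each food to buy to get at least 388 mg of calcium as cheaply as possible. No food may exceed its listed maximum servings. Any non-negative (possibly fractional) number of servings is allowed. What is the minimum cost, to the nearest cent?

Cost per mg of calcium: edamame $0.0095, sweet potato $0.0128, tempeh $0.0211.
Take 3 servings of edamame: +252.0 mg calcium for $2.40 (total $2.40, still need 136.0 mg).
Take 1 serving of sweet potato: +43.0 mg calcium for $0.55 (total $2.95, still need 93.0 mg).
Take 1.31 servings of tempeh: +93.0 mg calcium for $1.96 (total $4.91, still need 0.0 mg).
Greedy by cheapest-per-mg is optimal for a single linear constraint, so the minimum cost is $4.91.

$4.91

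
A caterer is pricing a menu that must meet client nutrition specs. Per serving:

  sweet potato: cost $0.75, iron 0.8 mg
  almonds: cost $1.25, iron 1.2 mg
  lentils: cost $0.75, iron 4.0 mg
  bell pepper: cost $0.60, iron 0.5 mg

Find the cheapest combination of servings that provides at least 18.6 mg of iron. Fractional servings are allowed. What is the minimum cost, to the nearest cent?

$3.49

Cost per mg of iron: lentils $0.1875, sweet potato $0.9375, almonds $1.0417, bell pepper $1.2000.
With no serving limits, use only lentils: 18.6 mg / 4.0 mg = 4.65 servings × $0.75 = $3.49.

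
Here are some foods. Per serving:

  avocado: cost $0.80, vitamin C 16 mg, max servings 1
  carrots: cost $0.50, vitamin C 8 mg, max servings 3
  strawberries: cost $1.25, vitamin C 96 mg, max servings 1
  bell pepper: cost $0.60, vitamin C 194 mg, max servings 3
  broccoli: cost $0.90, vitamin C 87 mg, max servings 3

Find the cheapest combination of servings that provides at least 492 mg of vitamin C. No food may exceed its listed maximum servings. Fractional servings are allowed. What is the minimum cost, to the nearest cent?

Cost per mg of vitamin C: bell pepper $0.0031, broccoli $0.0103, strawberries $0.0130, avocado $0.0500, carrots $0.0625.
Take 2.536 servings of bell pepper: +492.0 mg vitamin C for $1.52 (total $1.52, still need 0.0 mg).
Greedy by cheapest-per-mg is optimal for a single linear constraint, so the minimum cost is $1.52.

$1.52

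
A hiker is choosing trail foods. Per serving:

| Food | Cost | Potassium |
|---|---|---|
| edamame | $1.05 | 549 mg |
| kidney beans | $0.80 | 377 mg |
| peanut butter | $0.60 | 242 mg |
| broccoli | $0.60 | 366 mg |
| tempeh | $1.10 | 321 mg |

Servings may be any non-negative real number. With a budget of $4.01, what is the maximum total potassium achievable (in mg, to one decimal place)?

2446.1 mg

Potassium per dollar: broccoli 610, edamame 522.9, kidney beans 471.2, peanut butter 403.3, tempeh 291.8.
With no serving limits, spend the whole cost allowance on broccoli: $4.01 / $0.60 × 366 mg = 2446.1 mg.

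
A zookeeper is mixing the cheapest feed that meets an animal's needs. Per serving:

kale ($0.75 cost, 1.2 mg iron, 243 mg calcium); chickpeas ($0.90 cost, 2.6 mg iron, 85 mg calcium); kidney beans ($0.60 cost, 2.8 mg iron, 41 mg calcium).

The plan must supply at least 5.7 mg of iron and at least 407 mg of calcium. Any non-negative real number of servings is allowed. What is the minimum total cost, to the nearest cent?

$1.93

Compare the cost at each extreme point of the feasible region.
kale only: max(5.7/1.2, 407/243) = 4.75 servings → $3.56.
chickpeas only: max(5.7/2.6, 407/85) = 4.788 servings → $4.31.
kidney beans only: max(5.7/2.8, 407/41) = 9.927 servings → $5.96.
kale + chickpeas with both tight: 1.083 servings and 1.693 servings → $2.34.
kale + kidney beans with both tight: 1.435 servings and 1.421 servings → $1.93.
chickpeas + kidney beans: the both-tight solution has a negative serving — not a feasible corner.
So the least-cost plan costs $1.93.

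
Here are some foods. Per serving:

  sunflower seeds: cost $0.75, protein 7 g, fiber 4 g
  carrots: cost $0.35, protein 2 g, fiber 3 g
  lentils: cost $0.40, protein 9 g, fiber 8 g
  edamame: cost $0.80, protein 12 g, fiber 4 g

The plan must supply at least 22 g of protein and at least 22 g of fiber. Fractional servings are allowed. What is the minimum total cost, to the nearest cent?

$1.10

With two linear requirements the optimum uses one or two foods; enumerate the corners.
sunflower seeds only: max(22/7, 22/4) = 5.5 servings → $4.12.
carrots only: max(22/2, 22/3) = 11 servings → $3.85.
lentils only: max(22/9, 22/8) = 2.75 servings → $1.10.
edamame only: max(22/12, 22/4) = 5.5 servings → $4.40.
sunflower seeds + carrots with both tight: 1.692 servings and 5.077 servings → $3.05.
sunflower seeds + lentils: the both-tight solution has a negative serving — not a feasible corner.
sunflower seeds + edamame with both targets exact would need a negative amount; discard.
carrots + lentils with both tight: 2 servings and 2 servings → $1.50.
carrots + edamame with both tight: 6.286 servings and 0.7857 servings → $2.83.
lentils + edamame: intersection lies outside the first quadrant.
The minimum over all feasible corners is $1.10.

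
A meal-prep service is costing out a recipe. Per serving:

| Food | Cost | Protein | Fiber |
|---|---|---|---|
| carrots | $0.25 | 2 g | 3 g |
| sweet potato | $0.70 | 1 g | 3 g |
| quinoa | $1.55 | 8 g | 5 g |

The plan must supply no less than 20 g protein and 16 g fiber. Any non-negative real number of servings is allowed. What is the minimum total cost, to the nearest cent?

Compare the cost at each extreme point of the feasible region.
carrots only: max(20/2, 16/3) = 10 servings → $2.50.
sweet potato only: max(20/1, 16/3) = 20 servings → $14.00.
quinoa only: max(20/8, 16/5) = 3.2 servings → $4.96.
carrots + sweet potato with both targets exact would need a negative amount; discard.
carrots + quinoa with both tight: 2 servings and 2 servings → $3.60.
sweet potato + quinoa with both tight: 1.474 servings and 2.316 servings → $4.62.
Cheapest feasible corner: $2.50.

$2.50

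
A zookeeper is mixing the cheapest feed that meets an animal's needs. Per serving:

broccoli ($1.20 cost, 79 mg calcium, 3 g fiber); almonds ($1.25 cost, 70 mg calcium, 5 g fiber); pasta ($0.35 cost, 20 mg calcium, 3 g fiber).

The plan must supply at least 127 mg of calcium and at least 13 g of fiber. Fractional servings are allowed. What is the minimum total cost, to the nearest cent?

broccoli only: max(127/79, 13/3) = 4.333 servings → $5.20.
almonds only: max(127/70, 13/5) = 2.6 servings → $3.25.
pasta only: max(127/20, 13/3) = 6.35 servings → $2.22.
broccoli + almonds with both targets exact would need a negative amount; discard.
broccoli + pasta with both tight: 0.6836 servings and 3.65 servings → $2.10.
almonds + pasta with both tight: 1.1 servings and 2.5 servings → $2.25.
Cheapest feasible corner: $2.10.

$2.10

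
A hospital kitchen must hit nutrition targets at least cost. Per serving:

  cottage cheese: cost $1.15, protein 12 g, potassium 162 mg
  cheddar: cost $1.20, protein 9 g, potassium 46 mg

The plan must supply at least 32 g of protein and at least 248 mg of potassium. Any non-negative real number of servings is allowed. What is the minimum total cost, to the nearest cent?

cottage cheese only: max(32/12, 248/162) = 2.667 servings → $3.07.
cheddar only: max(32/9, 248/46) = 5.391 servings → $6.47.
cottage cheese + cheddar with both tight: 0.8389 servings and 2.437 servings → $3.89.
So the least-cost plan costs $3.07.

$3.07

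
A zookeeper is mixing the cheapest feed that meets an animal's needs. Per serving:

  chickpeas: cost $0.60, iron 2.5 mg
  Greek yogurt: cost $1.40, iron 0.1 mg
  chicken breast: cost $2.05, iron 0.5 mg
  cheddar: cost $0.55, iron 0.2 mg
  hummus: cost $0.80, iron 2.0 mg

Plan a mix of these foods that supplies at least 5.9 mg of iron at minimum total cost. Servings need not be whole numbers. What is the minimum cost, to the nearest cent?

Cost per mg of iron: chickpeas $0.2400, hummus $0.4000, cheddar $2.7500, chicken breast $4.1000, Greek yogurt $14.0000.
With no serving limits, use only chickpeas: 5.9 mg / 2.5 mg = 2.36 servings × $0.60 = $1.42.

$1.42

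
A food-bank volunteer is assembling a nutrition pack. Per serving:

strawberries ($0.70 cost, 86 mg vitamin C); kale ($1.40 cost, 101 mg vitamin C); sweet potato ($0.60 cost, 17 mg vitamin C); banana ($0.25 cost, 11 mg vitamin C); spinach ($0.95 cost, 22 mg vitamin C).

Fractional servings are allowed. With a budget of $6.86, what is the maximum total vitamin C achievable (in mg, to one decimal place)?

Vitamin C per dollar: strawberries 122.9, kale 72.14, banana 44, sweet potato 28.33, spinach 23.16.
With no serving limits, spend the whole cost allowance on strawberries: $6.86 / $0.70 × 86 mg = 842.8 mg.

842.8 mg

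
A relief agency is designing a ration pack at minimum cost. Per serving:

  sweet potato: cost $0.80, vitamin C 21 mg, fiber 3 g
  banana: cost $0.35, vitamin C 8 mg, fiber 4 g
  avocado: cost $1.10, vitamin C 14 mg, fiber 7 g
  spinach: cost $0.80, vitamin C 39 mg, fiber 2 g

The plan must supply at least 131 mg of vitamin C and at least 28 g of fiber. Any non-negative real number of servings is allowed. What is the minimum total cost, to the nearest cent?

Check every corner: each single food scaled to meet both minima, and each pair solved so both constraints bind.
sweet potato only: max(131/21, 28/3) = 9.333 servings → $7.47.
banana only: max(131/8, 28/4) = 16.38 servings → $5.73.
avocado only: max(131/14, 28/7) = 9.357 servings → $10.29.
spinach only: max(131/39, 28/2) = 14 servings → $11.20.
sweet potato + banana with both tight: 5 servings and 3.25 servings → $5.14.
sweet potato + avocado with both tight: 5 servings and 1.857 servings → $6.04.
sweet potato + spinach: the both-tight solution has a negative serving — not a feasible corner.
banana + avocado (both tight): parallel constraints — no distinct corner.
banana + spinach with both tight: 5.929 servings and 2.143 servings → $3.79.
avocado + spinach with both tight: 3.388 servings and 2.143 servings → $5.44.
Cheapest feasible corner: $3.79.

$3.79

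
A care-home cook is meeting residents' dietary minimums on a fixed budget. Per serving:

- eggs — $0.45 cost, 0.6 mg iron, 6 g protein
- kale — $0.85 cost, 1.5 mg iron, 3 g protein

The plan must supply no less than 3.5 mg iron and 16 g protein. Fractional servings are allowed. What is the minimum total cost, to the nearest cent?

A basic optimal solution has at most two foods positive. Try each food alone and each pair with both targets met exactly.
eggs only: max(3.5/0.6, 16/6) = 5.833 servings → $2.62.
kale only: max(3.5/1.5, 16/3) = 5.333 servings → $4.53.
eggs + kale with both tight: 1.875 servings and 1.583 servings → $2.19.
Cheapest feasible corner: $2.19.

$2.19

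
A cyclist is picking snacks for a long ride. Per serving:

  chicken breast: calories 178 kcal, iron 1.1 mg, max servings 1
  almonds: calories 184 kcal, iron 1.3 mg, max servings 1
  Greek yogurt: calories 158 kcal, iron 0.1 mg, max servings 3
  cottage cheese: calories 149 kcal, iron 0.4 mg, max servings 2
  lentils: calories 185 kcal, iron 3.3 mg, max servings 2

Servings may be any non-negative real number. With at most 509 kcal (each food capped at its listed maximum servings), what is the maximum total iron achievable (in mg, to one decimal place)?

Iron per kcal: lentils 0.01784, almonds 0.007065, chicken breast 0.00618, cottage cheese 0.002685, Greek yogurt 0.0006329.
Take 2 servings of lentils: uses 370 kcal, +6.6 mg iron (running total 6.6 mg).
Take 0.7554 servings of almonds: uses 139 kcal, +1.0 mg iron (running total 7.6 mg).
Greedy by best ratio exhausts the calories allowance optimally: 7.6 mg.

7.6 mg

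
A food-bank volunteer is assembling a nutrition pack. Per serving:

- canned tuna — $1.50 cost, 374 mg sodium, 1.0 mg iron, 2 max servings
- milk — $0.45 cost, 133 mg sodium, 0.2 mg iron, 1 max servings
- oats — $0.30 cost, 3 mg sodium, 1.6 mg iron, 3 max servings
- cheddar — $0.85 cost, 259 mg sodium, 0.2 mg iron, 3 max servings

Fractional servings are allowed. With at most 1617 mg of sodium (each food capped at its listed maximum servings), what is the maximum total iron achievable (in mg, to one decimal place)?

7.6 mg

Iron per mg sodium: oats 0.5333, canned tuna 0.002674, milk 0.001504, cheddar 0.0007722.
Take 3 servings of oats: uses 9 mg sodium, +4.8 mg iron (running total 4.8 mg).
Take 2 servings of canned tuna: uses 748 mg sodium, +2.0 mg iron (running total 6.8 mg).
Take 1 serving of milk: uses 133 mg sodium, +0.2 mg iron (running total 7.0 mg).
Take 2.807 servings of cheddar: uses 727 mg sodium, +0.6 mg iron (running total 7.6 mg).
Greedy by best ratio exhausts the sodium allowance optimally: 7.6 mg.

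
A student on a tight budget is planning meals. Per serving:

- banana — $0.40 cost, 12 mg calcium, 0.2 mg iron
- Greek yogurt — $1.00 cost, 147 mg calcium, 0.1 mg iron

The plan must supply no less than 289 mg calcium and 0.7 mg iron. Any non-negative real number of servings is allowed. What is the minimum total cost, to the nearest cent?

banana only: max(289/12, 0.7/0.2) = 24.08 servings → $9.63.
Greek yogurt only: max(289/147, 0.7/0.1) = 7 servings → $7.00.
banana + Greek yogurt with both tight: 2.624 servings and 1.752 servings → $2.80.
Cheapest feasible corner: $2.80.

$2.80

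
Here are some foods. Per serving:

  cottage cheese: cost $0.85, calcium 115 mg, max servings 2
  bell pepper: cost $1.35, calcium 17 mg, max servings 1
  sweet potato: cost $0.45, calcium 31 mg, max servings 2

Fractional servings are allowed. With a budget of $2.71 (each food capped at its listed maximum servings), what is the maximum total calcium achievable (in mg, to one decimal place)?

Calcium per dollar: cottage cheese 135.3, sweet potato 68.89, bell pepper 12.59.
Take 2 servings of cottage cheese: spends $1.70, +230.0 mg calcium (running total 230.0 mg).
Take 2 servings of sweet potato: spends $0.90, +62.0 mg calcium (running total 292.0 mg).
Take 0.08148 servings of bell pepper: spends $0.11, +1.4 mg calcium (running total 293.4 mg).
Greedy by best ratio exhausts the cost allowance optimally: 293.4 mg.

293.4 mg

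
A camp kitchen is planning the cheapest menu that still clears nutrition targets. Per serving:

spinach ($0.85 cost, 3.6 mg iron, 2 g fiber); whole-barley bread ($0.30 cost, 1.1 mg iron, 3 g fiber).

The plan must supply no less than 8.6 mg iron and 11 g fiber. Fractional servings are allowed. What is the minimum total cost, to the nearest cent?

$2.14

Minimising a linear cost over {iron ≥ 8.6, fiber ≥ 11, servings ≥ 0} — the optimum is at a vertex, using one or two foods.
spinach only: max(8.6/3.6, 11/2) = 5.5 servings → $4.67.
whole-barley bread only: max(8.6/1.1, 11/3) = 7.818 servings → $2.35.
spinach + whole-barley bread with both tight: 1.593 servings and 2.605 servings → $2.14.
The minimum over all feasible corners is $2.14.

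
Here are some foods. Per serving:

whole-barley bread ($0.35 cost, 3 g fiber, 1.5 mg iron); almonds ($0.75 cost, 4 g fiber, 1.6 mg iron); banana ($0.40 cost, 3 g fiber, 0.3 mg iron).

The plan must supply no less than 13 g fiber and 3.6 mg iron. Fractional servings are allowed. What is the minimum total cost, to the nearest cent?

This is a tiny linear program; its minimum lies at a vertex of the feasible set. List the vertices and price them.
whole-barley bread only: max(13/3, 3.6/1.5) = 4.333 servings → $1.52.
almonds only: max(13/4, 3.6/1.6) = 3.25 servings → $2.44.
banana only: max(13/3, 3.6/0.3) = 12 servings → $4.80.
whole-barley bread + almonds: the both-tight solution has a negative serving — not a feasible corner.
whole-barley bread + banana with both tight: 1.917 servings and 2.417 servings → $1.64.
almonds + banana with both tight: 1.917 servings and 1.778 servings → $2.15.
The minimum over all feasible corners is $1.52.

$1.52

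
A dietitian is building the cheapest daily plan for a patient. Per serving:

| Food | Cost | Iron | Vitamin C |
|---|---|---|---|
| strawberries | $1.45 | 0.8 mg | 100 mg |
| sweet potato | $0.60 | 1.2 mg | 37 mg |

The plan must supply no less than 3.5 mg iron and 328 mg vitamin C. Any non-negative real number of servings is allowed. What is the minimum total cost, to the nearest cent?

strawberries only: max(3.5/0.8, 328/100) = 4.375 servings → $6.34.
sweet potato only: max(3.5/1.2, 328/37) = 8.865 servings → $5.32.
strawberries + sweet potato with both tight: 2.921 servings and 0.969 servings → $4.82.
So the least-cost plan costs $4.82.

$4.82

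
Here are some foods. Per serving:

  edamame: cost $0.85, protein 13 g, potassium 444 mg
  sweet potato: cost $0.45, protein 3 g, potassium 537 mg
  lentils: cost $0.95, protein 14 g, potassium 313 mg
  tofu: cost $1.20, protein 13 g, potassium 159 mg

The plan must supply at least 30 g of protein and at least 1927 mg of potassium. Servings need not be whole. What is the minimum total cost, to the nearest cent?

With two linear requirements the optimum uses one or two foods; enumerate the corners.
edamame only: max(30/13, 1927/444) = 4.34 servings → $3.69.
sweet potato only: max(30/3, 1927/537) = 10 servings → $4.50.
lentils only: max(30/14, 1927/313) = 6.157 servings → $5.85.
tofu only: max(30/13, 1927/159) = 12.12 servings → $14.54.
edamame + sweet potato with both tight: 1.828 servings and 2.077 servings → $2.49.
edamame + lentils: the both-tight solution has a negative serving — not a feasible corner.
edamame + tofu with both targets exact would need a negative amount; discard.
sweet potato + lentils with both tight: 2.673 servings and 1.57 servings → $2.69.
sweet potato + tofu with both tight: 3.118 servings and 1.588 servings → $3.31.
lentils + tofu: the both-tight solution has a negative serving — not a feasible corner.
So the least-cost plan costs $2.49.

$2.49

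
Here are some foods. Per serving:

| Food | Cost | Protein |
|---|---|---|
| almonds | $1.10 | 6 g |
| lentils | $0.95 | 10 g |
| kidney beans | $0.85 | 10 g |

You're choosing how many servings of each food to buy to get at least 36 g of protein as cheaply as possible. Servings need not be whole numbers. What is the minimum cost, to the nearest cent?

$3.06

Cost per g of protein: kidney beans $0.0850, lentils $0.0950, almonds $0.1833.
With no serving limits, use only kidney beans: 36 g / 10 g = 3.6 servings × $0.85 = $3.06.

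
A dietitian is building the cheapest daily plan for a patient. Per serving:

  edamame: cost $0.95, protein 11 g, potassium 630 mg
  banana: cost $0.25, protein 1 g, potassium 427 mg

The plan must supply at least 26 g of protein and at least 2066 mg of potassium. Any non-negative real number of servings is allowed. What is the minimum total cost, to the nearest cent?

$2.50

The cheapest plan sits at a corner of the feasible region — with two constraints it uses at most two foods.
edamame only: max(26/11, 2066/630) = 3.279 servings → $3.12.
banana only: max(26/1, 2066/427) = 26 servings → $6.50.
edamame + banana with both tight: 2.222 servings and 1.56 servings → $2.50.
The minimum over all feasible corners is $2.50.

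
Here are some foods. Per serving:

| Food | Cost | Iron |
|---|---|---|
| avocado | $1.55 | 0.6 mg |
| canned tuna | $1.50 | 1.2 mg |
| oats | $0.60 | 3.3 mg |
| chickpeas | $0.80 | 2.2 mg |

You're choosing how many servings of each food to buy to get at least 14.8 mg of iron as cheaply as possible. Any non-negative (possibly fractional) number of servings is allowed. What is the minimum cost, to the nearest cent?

Cost per mg of iron: oats $0.1818, chickpeas $0.3636, canned tuna $1.2500, avocado $2.5833.
With no serving limits, use only oats: 14.8 mg / 3.3 mg = 4.485 servings × $0.60 = $2.69.

$2.69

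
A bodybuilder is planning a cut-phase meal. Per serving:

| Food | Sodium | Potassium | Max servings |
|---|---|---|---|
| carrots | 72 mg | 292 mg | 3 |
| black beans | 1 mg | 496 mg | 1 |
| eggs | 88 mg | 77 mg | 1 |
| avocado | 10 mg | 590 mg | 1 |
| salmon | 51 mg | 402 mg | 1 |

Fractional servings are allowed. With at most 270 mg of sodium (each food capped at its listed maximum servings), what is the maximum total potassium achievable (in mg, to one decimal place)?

Potassium per mg sodium: black beans 496, avocado 59, salmon 7.882, carrots 4.056, eggs 0.875.
Take 1 serving of black beans: uses 1 mg sodium, +496.0 mg potassium (running total 496.0 mg).
Take 1 serving of avocado: uses 10 mg sodium, +590.0 mg potassium (running total 1086.0 mg).
Take 1 serving of salmon: uses 51 mg sodium, +402.0 mg potassium (running total 1488.0 mg).
Take 2.889 servings of carrots: uses 208 mg sodium, +843.6 mg potassium (running total 2331.6 mg).
Greedy by best ratio exhausts the sodium allowance optimally: 2331.6 mg.

2331.6 mg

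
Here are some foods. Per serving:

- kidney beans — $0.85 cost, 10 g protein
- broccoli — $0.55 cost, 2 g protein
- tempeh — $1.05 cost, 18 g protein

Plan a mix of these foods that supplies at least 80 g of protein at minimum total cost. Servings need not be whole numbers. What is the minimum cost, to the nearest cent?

Cost per g of protein: tempeh $0.0583, kidney beans $0.0850, broccoli $0.2750.
With no serving limits, use only tempeh: 80 g / 18 g = 4.444 servings × $1.05 = $4.67.

$4.67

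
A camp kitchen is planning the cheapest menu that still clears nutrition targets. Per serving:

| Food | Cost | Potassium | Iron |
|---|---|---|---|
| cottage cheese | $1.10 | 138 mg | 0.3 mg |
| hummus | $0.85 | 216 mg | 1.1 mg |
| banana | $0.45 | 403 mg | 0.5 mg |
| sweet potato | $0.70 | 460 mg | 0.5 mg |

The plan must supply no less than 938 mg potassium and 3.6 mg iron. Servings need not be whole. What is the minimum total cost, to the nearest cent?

With two linear requirements the optimum uses one or two foods; enumerate the corners.
cottage cheese only: max(938/138, 3.6/0.3) = 12 servings → $13.20.
hummus only: max(938/216, 3.6/1.1) = 4.343 servings → $3.69.
banana only: max(938/403, 3.6/0.5) = 7.2 servings → $3.24.
sweet potato only: max(938/460, 3.6/0.5) = 7.2 servings → $5.04.
cottage cheese + hummus with both tight: 2.922 servings and 2.476 servings → $5.32.
cottage cheese + banana: intersection lies outside the first quadrant.
cottage cheese + sweet potato: intersection lies outside the first quadrant.
hummus + banana with both tight: 2.928 servings and 0.7581 servings → $2.83.
hummus + sweet potato with both tight: 2.982 servings and 0.6387 servings → $2.98.
banana + sweet potato: intersection lies outside the first quadrant.
The minimum over all feasible corners is $2.83.

$2.83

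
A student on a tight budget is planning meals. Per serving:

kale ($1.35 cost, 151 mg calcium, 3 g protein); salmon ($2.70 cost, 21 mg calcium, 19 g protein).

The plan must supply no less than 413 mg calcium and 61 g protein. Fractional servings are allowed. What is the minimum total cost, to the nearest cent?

$10.83

Two binding constraints pin down two serving amounts, so the optimal mix uses at most two foods. The candidates are each food alone (scaled to the tighter of calcium/protein) and each pair with both constraints tight.
kale only: max(413/151, 61/3) = 20.33 servings → $27.45.
salmon only: max(413/21, 61/19) = 19.67 servings → $53.10.
kale + salmon with both tight: 2.34 servings and 2.841 servings → $10.83.
Cheapest feasible corner: $10.83.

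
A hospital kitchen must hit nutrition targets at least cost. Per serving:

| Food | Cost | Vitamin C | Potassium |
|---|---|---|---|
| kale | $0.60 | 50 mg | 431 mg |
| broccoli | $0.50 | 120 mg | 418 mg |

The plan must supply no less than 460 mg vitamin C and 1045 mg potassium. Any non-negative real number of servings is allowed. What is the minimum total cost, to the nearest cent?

$1.92

With two linear requirements the optimum uses one or two foods; enumerate the corners.
kale only: max(460/50, 1045/431) = 9.2 servings → $5.52.
broccoli only: max(460/120, 1045/418) = 3.833 servings → $1.92.
kale + broccoli: intersection lies outside the first quadrant.
Cheapest feasible corner: $1.92.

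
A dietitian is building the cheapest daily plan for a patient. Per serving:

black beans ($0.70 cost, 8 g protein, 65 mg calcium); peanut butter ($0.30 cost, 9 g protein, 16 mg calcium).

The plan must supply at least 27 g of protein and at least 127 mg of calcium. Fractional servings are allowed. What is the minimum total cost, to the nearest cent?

black beans only: max(27/8, 127/65) = 3.375 servings → $2.36.
peanut butter only: max(27/9, 127/16) = 7.938 servings → $2.38.
black beans + peanut butter with both tight: 1.556 servings and 1.617 servings → $1.57.
The minimum over all feasible corners is $1.57.

$1.57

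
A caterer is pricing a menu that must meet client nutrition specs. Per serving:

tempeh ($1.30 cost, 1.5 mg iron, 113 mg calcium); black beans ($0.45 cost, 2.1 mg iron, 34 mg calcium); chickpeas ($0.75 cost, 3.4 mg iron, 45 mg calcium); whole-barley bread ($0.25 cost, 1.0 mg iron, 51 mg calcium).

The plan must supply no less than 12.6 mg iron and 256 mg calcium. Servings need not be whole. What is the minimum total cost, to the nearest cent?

This is a tiny linear program; its minimum lies at a vertex of the feasible set. List the vertices and price them.
tempeh only: max(12.6/1.5, 256/113) = 8.4 servings → $10.92.
black beans only: max(12.6/2.1, 256/34) = 7.529 servings → $3.39.
chickpeas only: max(12.6/3.4, 256/45) = 5.689 servings → $4.27.
whole-barley bread only: max(12.6/1.0, 256/51) = 12.6 servings → $3.15.
tempeh + black beans with both tight: 0.5862 servings and 5.581 servings → $3.27.
tempeh + chickpeas with both tight: 0.958 servings and 3.283 servings → $3.71.
tempeh + whole-barley bread with both targets exact would need a negative amount; discard.
black beans + chickpeas: intersection lies outside the first quadrant.
black beans + whole-barley bread with both tight: 5.289 servings and 1.494 servings → $2.75.
chickpeas + whole-barley bread with both tight: 3.011 servings and 2.363 servings → $2.85.
The minimum over all feasible corners is $2.75.

$2.75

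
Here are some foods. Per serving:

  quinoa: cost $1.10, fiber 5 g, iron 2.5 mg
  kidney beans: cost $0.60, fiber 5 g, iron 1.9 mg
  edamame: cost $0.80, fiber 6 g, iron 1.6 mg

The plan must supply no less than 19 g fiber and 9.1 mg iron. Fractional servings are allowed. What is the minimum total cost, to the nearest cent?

$2.87

Minimising a linear cost over {fiber ≥ 19, iron ≥ 9.1, servings ≥ 0} — the optimum is at a vertex, using one or two foods.
quinoa only: max(19/5, 9.1/2.5) = 3.8 servings → $4.18.
kidney beans only: max(19/5, 9.1/1.9) = 4.789 servings → $2.87.
edamame only: max(19/6, 9.1/1.6) = 5.688 servings → $4.55.
quinoa + kidney beans with both tight: 3.133 servings and 0.6667 servings → $3.85.
quinoa + edamame with both tight: 3.457 servings and 0.2857 servings → $4.03.
kidney beans + edamame: the both-tight solution has a negative serving — not a feasible corner.
Cheapest feasible corner: $2.87.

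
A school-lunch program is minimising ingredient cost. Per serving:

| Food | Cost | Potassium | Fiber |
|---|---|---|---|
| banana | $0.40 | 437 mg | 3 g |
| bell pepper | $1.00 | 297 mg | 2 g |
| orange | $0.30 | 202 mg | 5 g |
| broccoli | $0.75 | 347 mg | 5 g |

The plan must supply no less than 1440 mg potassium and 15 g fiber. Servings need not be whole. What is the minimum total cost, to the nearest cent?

$1.48

banana only: max(1440/437, 15/3) = 5 servings → $2.00.
bell pepper only: max(1440/297, 15/2) = 7.5 servings → $7.50.
orange only: max(1440/202, 15/5) = 7.129 servings → $2.14.
broccoli only: max(1440/347, 15/5) = 4.15 servings → $3.11.
banana + bell pepper with both targets exact would need a negative amount; discard.
banana + orange with both tight: 2.641 servings and 1.415 servings → $1.48.
banana + broccoli with both tight: 1.744 servings and 1.954 servings → $2.16.
bell pepper + orange with both tight: 3.858 servings and 1.457 servings → $4.29.
bell pepper + broccoli with both tight: 2.522 servings and 1.991 servings → $4.02.
orange + broccoli: the both-tight solution has a negative serving — not a feasible corner.
The minimum over all feasible corners is $1.48.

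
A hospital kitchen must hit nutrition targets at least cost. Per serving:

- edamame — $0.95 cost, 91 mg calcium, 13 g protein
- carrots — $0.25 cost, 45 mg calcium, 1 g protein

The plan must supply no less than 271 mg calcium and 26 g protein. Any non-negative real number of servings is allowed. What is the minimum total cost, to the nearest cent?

$2.31

Minimising a linear cost over {calcium ≥ 271, protein ≥ 26, servings ≥ 0} — the optimum is at a vertex, using one or two foods.
edamame only: max(271/91, 26/13) = 2.978 servings → $2.83.
carrots only: max(271/45, 26/1) = 26 servings → $6.50.
edamame + carrots with both tight: 1.82 servings and 2.342 servings → $2.31.
So the least-cost plan costs $2.31.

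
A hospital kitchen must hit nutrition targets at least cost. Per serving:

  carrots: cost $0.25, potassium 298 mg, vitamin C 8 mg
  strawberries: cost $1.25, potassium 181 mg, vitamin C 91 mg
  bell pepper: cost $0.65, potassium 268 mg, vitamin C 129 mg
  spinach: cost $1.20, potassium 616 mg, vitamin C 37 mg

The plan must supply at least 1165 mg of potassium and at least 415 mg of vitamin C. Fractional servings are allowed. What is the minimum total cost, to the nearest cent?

With two linear requirements the optimum uses one or two foods; enumerate the corners.
carrots only: max(1165/298, 415/8) = 51.88 servings → $12.97.
strawberries only: max(1165/181, 415/91) = 6.436 servings → $8.05.
bell pepper only: max(1165/268, 415/129) = 4.347 servings → $2.83.
spinach only: max(1165/616, 415/37) = 11.22 servings → $13.46.
carrots + strawberries with both tight: 1.204 servings and 4.455 servings → $5.87.
carrots + bell pepper with both tight: 1.076 servings and 3.15 servings → $2.32.
carrots + spinach: the both-tight solution has a negative serving — not a feasible corner.
strawberries + bell pepper with both targets exact would need a negative amount; discard.
strawberries + spinach with both tight: 4.306 servings and 0.626 servings → $6.13.
bell pepper + spinach with both tight: 3.056 servings and 0.5617 servings → $2.66.
The minimum over all feasible corners is $2.32.

$2.32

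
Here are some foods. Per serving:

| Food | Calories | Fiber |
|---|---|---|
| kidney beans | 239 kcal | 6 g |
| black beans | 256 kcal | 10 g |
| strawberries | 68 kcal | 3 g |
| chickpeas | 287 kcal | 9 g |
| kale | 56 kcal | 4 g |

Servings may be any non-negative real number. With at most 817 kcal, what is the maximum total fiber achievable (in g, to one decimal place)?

58.4 g

Fiber per kcal: kale 0.07143, strawberries 0.04412, black beans 0.03906, chickpeas 0.03136, kidney beans 0.0251.
With no serving limits, spend the whole calories allowance on kale: 817 kcal / 56 kcal × 4 g = 58.4 g.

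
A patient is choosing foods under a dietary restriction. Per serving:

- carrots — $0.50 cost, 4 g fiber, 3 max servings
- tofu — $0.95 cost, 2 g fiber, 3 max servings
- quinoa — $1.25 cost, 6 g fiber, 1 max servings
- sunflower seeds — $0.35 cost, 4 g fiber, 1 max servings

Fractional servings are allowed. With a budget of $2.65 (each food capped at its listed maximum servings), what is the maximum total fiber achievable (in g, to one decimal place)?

Fiber per dollar: sunflower seeds 11.43, carrots 8, quinoa 4.8, tofu 2.105.
Take 1 serving of sunflower seeds: spends $0.35, +4.0 g fiber (running total 4.0 g).
Take 3 servings of carrots: spends $1.50, +12.0 g fiber (running total 16.0 g).
Take 0.64 servings of quinoa: spends $0.80, +3.8 g fiber (running total 19.8 g).
Filling greedily by fiber-per-dollar is optimal for one linear limit, giving 19.8 g.

19.8 g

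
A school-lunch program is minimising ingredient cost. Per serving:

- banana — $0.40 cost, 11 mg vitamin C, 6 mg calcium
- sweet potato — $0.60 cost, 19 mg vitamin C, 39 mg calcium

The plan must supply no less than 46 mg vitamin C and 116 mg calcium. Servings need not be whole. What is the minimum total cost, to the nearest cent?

banana only: max(46/11, 116/6) = 19.33 servings → $7.73.
sweet potato only: max(46/19, 116/39) = 2.974 servings → $1.78.
banana + sweet potato: the both-tight solution has a negative serving — not a feasible corner.
The minimum over all feasible corners is $1.78.

$1.78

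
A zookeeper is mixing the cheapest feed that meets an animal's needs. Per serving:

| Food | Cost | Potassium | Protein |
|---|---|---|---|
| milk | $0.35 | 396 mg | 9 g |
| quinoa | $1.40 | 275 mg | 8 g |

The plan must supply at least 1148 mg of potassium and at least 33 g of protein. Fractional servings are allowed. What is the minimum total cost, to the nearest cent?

milk only: max(1148/396, 33/9) = 3.667 servings → $1.28.
quinoa only: max(1148/275, 33/8) = 4.175 servings → $5.84.
milk + quinoa with both tight: 0.1573 servings and 3.948 servings → $5.58.
The minimum over all feasible corners is $1.28.

$1.28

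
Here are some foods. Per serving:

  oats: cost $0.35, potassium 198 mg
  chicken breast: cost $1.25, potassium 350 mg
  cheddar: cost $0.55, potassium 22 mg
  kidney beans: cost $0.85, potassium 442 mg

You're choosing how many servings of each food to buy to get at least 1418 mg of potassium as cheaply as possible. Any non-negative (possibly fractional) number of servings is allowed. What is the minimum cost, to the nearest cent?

$2.51

Cost per mg of potassium: oats $0.0018, kidney beans $0.0019, chicken breast $0.0036, cheddar $0.0250.
With no serving limits, use only oats: 1418 mg / 198 mg = 7.162 servings × $0.35 = $2.51.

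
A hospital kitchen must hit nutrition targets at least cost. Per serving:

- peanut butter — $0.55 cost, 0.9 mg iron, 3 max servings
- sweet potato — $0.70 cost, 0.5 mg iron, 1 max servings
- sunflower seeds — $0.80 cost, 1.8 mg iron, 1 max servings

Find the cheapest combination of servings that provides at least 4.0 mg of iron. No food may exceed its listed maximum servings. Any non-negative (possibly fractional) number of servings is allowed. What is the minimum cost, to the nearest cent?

$2.14

Cost per mg of iron: sunflower seeds $0.4444, peanut butter $0.6111, sweet potato $1.4000.
Take 1 serving of sunflower seeds: +1.8 mg iron for $0.80 (total $0.80, still need 2.2 mg).
Take 2.444 servings of peanut butter: +2.2 mg iron for $1.34 (total $2.14, still need 0.0 mg).
Greedy by cheapest-per-mg is optimal for a single linear constraint, so the minimum cost is $2.14.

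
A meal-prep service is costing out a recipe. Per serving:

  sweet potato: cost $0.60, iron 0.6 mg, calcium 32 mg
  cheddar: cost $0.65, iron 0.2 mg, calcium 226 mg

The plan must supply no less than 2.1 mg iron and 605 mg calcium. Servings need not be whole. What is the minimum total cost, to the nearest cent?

$3.13

Minimising a linear cost over {iron ≥ 2.1, calcium ≥ 605, servings ≥ 0} — the optimum is at a vertex, using one or two foods.
sweet potato only: max(2.1/0.6, 605/32) = 18.91 servings → $11.34.
cheddar only: max(2.1/0.2, 605/226) = 10.5 servings → $6.83.
sweet potato + cheddar with both tight: 2.737 servings and 2.289 servings → $3.13.
So the least-cost plan costs $3.13.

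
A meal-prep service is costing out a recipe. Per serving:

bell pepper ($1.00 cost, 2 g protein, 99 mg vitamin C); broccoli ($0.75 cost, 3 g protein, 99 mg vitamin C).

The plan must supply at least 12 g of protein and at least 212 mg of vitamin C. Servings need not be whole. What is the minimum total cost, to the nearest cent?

This is a tiny linear program; its minimum lies at a vertex of the feasible set. List the vertices and price them.
bell pepper only: max(12/2, 212/99) = 6 servings → $6.00.
broccoli only: max(12/3, 212/99) = 4 servings → $3.00.
bell pepper + broccoli: intersection lies outside the first quadrant.
Cheapest feasible corner: $3.00.

$3.00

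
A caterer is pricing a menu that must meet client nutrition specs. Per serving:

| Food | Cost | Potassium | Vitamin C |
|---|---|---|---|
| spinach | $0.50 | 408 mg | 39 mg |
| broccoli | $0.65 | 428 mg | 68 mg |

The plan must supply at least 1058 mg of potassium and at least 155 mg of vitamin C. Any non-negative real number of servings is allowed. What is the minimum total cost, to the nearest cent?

$1.55

The cheapest plan sits at a corner of the feasible region — with two constraints it uses at most two foods.
spinach only: max(1058/408, 155/39) = 3.974 servings → $1.99.
broccoli only: max(1058/428, 155/68) = 2.472 servings → $1.61.
spinach + broccoli with both tight: 0.5071 servings and 1.989 servings → $1.55.
So the least-cost plan costs $1.55.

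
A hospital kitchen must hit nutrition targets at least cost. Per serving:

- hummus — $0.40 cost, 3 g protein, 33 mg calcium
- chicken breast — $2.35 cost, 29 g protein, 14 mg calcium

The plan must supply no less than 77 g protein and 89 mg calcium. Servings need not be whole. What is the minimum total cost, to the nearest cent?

$6.50

hummus only: max(77/3, 89/33) = 25.67 servings → $10.27.
chicken breast only: max(77/29, 89/14) = 6.357 servings → $14.94.
hummus + chicken breast with both tight: 1.643 servings and 2.485 servings → $6.50.
Cheapest feasible corner: $6.50.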